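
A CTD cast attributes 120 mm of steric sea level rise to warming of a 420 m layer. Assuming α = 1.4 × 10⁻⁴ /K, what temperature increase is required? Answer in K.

ΔT = Δh/(αH) = 0.12 / (1.4×10⁻⁴ × 420) ≈ 2.041 K

about 2.04 K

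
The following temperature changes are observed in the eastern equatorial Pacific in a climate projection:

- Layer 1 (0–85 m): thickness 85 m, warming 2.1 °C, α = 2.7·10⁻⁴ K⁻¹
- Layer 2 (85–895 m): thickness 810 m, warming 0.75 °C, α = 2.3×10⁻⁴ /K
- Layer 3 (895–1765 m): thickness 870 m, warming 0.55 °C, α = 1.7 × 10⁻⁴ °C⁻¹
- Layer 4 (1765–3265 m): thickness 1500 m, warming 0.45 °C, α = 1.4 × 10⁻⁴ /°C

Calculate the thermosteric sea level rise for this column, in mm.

85 × 2.1 × 2.7×10⁻⁴ = 0.048195 m
85–895 m: 0.75 × 2.3×10⁻⁴ × 810 = 0.139725 m
Layer 3: 0.55 × 1.7×10⁻⁴ × 870 = 0.081345 m
1765–3265 m: 0.45 × 1.4×10⁻⁴ × 1500 = 0.09450 m
Δh = 0.048195 + 0.139725 + 0.081345 + 0.09450 = 0.363765 m ≈ 360 mm

360 mm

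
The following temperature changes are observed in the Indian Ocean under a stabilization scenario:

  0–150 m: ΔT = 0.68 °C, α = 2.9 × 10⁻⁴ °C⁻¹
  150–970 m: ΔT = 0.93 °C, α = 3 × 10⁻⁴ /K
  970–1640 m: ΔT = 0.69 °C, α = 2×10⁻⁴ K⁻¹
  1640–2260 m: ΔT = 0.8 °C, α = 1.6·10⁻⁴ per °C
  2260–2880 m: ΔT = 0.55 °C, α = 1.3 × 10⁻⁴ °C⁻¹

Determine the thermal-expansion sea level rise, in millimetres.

0–150 m: 0.68 × 150 × 2.9×10⁻⁴ = 0.02958 m
Layer 2: 820 × 3×10⁻⁴ × 0.93 = 0.22878 m
970–1640 m: 670 × 2×10⁻⁴ × 0.69 = 0.09246 m
620 × 0.8 × 1.6×10⁻⁴ = 0.07936 m
2260–2880 m: 620 × 1.3×10⁻⁴ × 0.55 = 0.04433 m
Δh = 0.02958 + 0.22878 + 0.09246 + 0.07936 + 0.04433 = 0.47451 m ≈ 470 mm

Δh = 470 mm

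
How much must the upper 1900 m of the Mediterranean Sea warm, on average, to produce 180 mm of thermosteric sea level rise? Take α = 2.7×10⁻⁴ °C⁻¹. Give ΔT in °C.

0.351 °C

ΔT = Δh/(αH) = 0.18 / (2.7×10⁻⁴ × 1900) ≈ 0.3509 °C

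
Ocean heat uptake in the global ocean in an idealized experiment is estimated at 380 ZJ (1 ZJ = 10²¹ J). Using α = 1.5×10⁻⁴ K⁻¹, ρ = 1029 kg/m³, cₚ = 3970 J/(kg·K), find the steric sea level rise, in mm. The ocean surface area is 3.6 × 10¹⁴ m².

38.8 mm of thermosteric rise

Per unit area: Q = 380×10²¹ / (3.6×10¹⁴) ≈ 1.056×10⁹ J/m²
Δh = αQ/(ρcₚ) = 1.5×10⁻⁴ × 1.056×10⁹ / (1029 × 3970) ≈ 0.038775 m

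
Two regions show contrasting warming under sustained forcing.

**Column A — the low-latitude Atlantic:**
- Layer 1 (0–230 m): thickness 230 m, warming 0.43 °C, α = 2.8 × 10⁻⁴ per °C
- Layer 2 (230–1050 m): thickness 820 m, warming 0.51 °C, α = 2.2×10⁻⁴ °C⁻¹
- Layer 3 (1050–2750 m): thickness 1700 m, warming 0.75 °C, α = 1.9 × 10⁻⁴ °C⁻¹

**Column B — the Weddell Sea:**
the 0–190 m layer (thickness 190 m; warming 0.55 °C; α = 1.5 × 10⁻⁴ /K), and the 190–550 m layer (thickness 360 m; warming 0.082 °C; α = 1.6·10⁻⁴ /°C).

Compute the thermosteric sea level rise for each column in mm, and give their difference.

Δh_A ≈ 360 mm, Δh_B ≈ 20 mm; difference ≈ 340 mm

A Layer 1: 230 × 0.43 × 2.8×10⁻⁴ = 0.027692 m
A Layer 2: 0.51 × 820 × 2.2×10⁻⁴ = 0.092004 m
A 1050–2750 m: 1.9×10⁻⁴ × 0.75 × 1700 = 0.24225 m
A total: 0.361946 m
B Layer 1: 190 × 1.5×10⁻⁴ × 0.55 = 0.015675 m
B 190–550 m: 0.082 × 1.6×10⁻⁴ × 360 = 0.0047232 m
B total: 0.0203982 m
Difference: 0.361946 − 0.0203982 = 0.3415478 m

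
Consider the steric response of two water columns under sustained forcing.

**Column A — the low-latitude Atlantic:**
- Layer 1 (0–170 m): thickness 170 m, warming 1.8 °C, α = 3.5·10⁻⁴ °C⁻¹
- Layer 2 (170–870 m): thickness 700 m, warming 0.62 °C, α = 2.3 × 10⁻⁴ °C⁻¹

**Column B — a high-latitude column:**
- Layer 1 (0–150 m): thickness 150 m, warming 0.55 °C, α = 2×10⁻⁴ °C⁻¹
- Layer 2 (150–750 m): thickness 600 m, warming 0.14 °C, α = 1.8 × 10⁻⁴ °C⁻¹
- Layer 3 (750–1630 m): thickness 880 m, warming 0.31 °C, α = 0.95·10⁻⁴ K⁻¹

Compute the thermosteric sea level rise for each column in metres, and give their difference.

A 0–170 m: 3.5×10⁻⁴ × 1.8 × 170 = 0.10710 m
A Layer 2: 700 × 0.62 × 2.3×10⁻⁴ = 0.09982 m
A total: 0.20692 m
B Layer 1: 0.55 × 150 × 2×10⁻⁴ = 0.01650 m
B 600 × 0.14 × 1.8×10⁻⁴ = 0.01512 m
B 880 × 0.31 × 0.95×10⁻⁴ = 0.025916 m
B total: 0.057536 m
Difference: 0.20692 − 0.057536 = 0.149384 m

A: 0.21 m; B: 0.058 m; difference 0.15 m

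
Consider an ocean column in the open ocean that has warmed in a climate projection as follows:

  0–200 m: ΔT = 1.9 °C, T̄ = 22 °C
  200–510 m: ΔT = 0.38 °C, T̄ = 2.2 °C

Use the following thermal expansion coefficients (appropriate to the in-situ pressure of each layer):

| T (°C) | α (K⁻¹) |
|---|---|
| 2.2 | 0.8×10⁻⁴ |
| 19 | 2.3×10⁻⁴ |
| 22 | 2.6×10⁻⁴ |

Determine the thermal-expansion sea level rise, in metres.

Layer 1 at 22 °C → α = 2.6×10⁻⁴ K⁻¹
Layer 2 at 2.2 °C → α = 0.8×10⁻⁴ K⁻¹
2.6×10⁻⁴ × 200 × 1.9 = 0.09880 m
Layer 2: 310 × 0.8×10⁻⁴ × 0.38 = 0.009424 m
Δh = 0.09880 + 0.009424 = 0.108224 m

0.11 m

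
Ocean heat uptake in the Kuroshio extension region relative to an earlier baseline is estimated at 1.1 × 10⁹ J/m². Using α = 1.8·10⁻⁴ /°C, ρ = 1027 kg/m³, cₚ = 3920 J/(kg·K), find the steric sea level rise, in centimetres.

Δh = 4.9 cm

Δh = αQ/(ρcₚ) = 1.8×10⁻⁴ × 1.1×10⁹ / (1027 × 3920) ≈ 0.049182 m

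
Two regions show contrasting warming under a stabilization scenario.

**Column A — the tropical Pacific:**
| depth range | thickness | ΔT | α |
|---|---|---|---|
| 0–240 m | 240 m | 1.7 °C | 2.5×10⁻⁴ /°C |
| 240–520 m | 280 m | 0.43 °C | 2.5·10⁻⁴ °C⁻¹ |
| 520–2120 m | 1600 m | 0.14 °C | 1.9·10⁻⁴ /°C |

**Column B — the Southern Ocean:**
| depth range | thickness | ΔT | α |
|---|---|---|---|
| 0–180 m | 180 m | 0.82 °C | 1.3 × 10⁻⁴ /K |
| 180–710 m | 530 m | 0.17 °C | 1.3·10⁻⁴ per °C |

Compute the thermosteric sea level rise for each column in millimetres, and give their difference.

A: 175 mm; B: 30.9 mm; difference 144 mm

A 0–240 m: 240 × 1.7 × 2.5×10⁻⁴ = 0.10200 m
A Layer 2: 2.5×10⁻⁴ × 0.43 × 280 = 0.03010 m
A 520–2120 m: 0.14 × 1.9×10⁻⁴ × 1600 = 0.04256 m
A total: 0.17466 m
B Layer 1: 0.82 × 180 × 1.3×10⁻⁴ = 0.019188 m
B 180–710 m: 530 × 0.17 × 1.3×10⁻⁴ = 0.011713 m
B total: 0.030901 m
Difference: 0.17466 − 0.030901 = 0.143759 m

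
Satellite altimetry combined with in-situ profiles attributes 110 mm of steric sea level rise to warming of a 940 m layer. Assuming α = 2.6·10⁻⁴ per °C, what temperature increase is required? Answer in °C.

about 0.450 °C

ΔT = Δh/(αH) = 0.11 / (2.6×10⁻⁴ × 940) ≈ 0.4501 °C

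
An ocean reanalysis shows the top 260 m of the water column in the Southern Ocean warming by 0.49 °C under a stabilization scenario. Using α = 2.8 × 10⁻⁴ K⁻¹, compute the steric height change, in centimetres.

Δh ≈ 3.57 cm

Δh = αΔT·H = 2.8×10⁻⁴ × 0.49 × 260 = 0.035672 m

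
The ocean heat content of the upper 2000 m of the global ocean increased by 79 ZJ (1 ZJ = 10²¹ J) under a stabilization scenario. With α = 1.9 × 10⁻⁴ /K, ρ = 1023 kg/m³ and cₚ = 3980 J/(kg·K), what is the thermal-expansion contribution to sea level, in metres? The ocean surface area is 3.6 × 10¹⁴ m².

Per unit area: Q = 79×10²¹ / (3.6×10¹⁴) ≈ 2.194×10⁸ J/m²
Δh = αQ/(ρcₚ) = 1.9×10⁻⁴ × 2.194×10⁸ / (1023 × 3980) ≈ 0.010238 m

0.0102 m of thermosteric rise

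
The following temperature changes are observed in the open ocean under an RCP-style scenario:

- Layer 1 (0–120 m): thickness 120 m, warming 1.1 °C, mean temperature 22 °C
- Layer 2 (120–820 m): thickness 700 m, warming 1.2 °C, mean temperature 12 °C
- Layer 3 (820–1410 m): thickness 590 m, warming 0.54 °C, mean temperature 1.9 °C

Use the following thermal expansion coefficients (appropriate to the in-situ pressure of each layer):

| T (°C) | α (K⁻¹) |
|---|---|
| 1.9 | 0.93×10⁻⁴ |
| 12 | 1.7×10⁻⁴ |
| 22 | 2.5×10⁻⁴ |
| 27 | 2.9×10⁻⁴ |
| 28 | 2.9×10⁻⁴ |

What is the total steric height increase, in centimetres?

Δh ≈ 20.5 cm

Layer 1 at 22 °C → α = 2.5×10⁻⁴ K⁻¹
Layer 2 at 12 °C → α = 1.7×10⁻⁴ K⁻¹
Layer 3 at 1.9 °C → α = 0.93×10⁻⁴ K⁻¹
0–120 m: 1.1 × 2.5×10⁻⁴ × 120 = 0.03300 m
1.2 × 1.7×10⁻⁴ × 700 = 0.14280 m
820–1410 m: 590 × 0.93×10⁻⁴ × 0.54 = 0.0296298 m
Δh = 0.03300 + 0.14280 + 0.0296298 = 0.2054298 m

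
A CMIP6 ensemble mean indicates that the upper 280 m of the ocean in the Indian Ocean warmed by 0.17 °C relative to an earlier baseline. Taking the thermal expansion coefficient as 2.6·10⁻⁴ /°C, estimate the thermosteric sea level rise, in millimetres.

12 mm

Δh = αΔT·H = 2.6×10⁻⁴ × 0.17 × 280 = 0.012376 m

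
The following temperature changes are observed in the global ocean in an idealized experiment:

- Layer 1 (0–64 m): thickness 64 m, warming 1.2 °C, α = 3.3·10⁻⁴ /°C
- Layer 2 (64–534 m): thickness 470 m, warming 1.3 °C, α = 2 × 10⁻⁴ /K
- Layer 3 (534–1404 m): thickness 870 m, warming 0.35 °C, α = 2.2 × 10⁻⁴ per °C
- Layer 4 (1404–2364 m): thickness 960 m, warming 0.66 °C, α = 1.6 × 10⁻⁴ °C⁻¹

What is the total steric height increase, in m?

0.32 m of thermosteric rise

3.3×10⁻⁴ × 1.2 × 64 = 0.025344 m
1.3 × 470 × 2×10⁻⁴ = 0.12220 m
870 × 0.35 × 2.2×10⁻⁴ = 0.06699 m
0.66 × 1.6×10⁻⁴ × 960 = 0.101376 m
Δh = 0.025344 + 0.12220 + 0.06699 + 0.101376 = 0.31591 m ≈ 0.32 m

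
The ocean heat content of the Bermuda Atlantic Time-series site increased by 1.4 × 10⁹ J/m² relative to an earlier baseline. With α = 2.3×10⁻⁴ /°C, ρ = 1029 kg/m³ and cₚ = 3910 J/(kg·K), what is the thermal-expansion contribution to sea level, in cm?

Δh = αQ/(ρcₚ) = 2.3×10⁻⁴ × 1.4×10⁹ / (1029 × 3910) ≈ 0.080032 m

Δh = 8.00 cm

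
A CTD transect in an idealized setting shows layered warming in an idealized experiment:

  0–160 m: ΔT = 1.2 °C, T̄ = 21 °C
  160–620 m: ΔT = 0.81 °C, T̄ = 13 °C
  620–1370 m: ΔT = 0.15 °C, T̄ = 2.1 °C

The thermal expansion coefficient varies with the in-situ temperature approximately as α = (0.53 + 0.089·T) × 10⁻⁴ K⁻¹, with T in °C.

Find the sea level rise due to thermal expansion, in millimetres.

Layer 1: α = (0.53 + 0.089×21)×10⁻⁴ = 2.399×10⁻⁴ K⁻¹
Layer 2: α = (0.53 + 0.089×13)×10⁻⁴ = 1.687×10⁻⁴ K⁻¹
Layer 3: α = (0.53 + 0.089×2.1)×10⁻⁴ = 0.7169×10⁻⁴ K⁻¹
0–160 m: 1.2 × 2.399×10⁻⁴ × 160 = 0.0460608 m
160–620 m: 460 × 1.687×10⁻⁴ × 0.81 = 0.06285762 m
0.7169×10⁻⁴ × 0.15 × 750 = 0.008065125 m
Δh = 0.0460608 + 0.06285762 + 0.008065125 = 0.116983545 m

117 mm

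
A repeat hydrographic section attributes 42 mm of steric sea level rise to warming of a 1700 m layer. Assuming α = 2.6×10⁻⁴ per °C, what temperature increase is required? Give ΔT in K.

about 0.095 K

ΔT = Δh/(αH) = 0.042 / (2.6×10⁻⁴ × 1700) ≈ 0.09502 K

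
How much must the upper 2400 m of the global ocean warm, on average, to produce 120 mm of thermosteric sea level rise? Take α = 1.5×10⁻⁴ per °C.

ΔT ≈ 0.333 °C

ΔT = Δh/(αH) = 0.12 / (1.5×10⁻⁴ × 2400) ≈ 0.3333 °C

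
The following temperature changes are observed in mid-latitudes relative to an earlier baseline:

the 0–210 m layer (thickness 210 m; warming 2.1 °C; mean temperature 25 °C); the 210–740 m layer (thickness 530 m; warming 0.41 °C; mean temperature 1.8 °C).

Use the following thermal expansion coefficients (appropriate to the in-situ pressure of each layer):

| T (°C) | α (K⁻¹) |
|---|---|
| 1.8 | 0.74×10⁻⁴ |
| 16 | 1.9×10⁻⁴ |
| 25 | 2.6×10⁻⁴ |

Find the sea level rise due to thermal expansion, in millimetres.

Layer 1 at 25 °C → α = 2.6×10⁻⁴ K⁻¹
Layer 2 at 1.8 °C → α = 0.74×10⁻⁴ K⁻¹
Layer 1: 2.1 × 210 × 2.6×10⁻⁴ = 0.11466 m
0.41 × 530 × 0.74×10⁻⁴ = 0.0160802 m
Δh = 0.11466 + 0.0160802 = 0.1307402 m ≈ 131 mm

Δh = 131 mm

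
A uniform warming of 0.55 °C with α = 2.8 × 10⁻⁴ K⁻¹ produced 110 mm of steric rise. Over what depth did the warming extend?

H = Δh/(αΔT) = 0.11 / (2.8×10⁻⁴ × 0.55) ≈ 714.3 m

about 714 m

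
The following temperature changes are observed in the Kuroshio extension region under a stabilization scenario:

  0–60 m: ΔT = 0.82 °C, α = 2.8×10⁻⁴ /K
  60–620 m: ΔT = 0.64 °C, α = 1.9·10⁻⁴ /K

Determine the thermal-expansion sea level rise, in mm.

81.9 mm of thermosteric rise

0–60 m: 60 × 0.82 × 2.8×10⁻⁴ = 0.013776 m
Layer 2: 0.64 × 1.9×10⁻⁴ × 560 = 0.068096 m
Δh = 0.013776 + 0.068096 = 0.081872 m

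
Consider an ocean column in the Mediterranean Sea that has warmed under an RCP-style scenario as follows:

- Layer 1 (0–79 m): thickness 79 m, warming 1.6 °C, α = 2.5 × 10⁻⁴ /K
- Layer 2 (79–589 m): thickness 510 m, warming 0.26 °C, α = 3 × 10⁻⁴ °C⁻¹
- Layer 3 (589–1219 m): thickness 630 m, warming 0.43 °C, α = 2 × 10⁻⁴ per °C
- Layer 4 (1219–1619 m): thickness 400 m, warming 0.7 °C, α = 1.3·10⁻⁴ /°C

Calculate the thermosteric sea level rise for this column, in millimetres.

1.6 × 2.5×10⁻⁴ × 79 = 0.03160 m
79–589 m: 510 × 0.26 × 3×10⁻⁴ = 0.03978 m
Layer 3: 630 × 2×10⁻⁴ × 0.43 = 0.05418 m
Layer 4: 1.3×10⁻⁴ × 0.7 × 400 = 0.03640 m
Δh = 0.03160 + 0.03978 + 0.05418 + 0.03640 = 0.16196 m

162 mm of thermosteric rise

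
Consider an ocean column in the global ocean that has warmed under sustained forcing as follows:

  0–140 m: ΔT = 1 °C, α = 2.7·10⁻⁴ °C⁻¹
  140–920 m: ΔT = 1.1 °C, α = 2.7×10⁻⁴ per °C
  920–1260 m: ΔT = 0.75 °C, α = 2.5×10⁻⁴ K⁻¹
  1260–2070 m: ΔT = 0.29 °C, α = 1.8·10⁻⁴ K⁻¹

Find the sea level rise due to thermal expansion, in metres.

0.375 m of thermosteric rise

Layer 1: 140 × 2.7×10⁻⁴ × 1 = 0.03780 m
1.1 × 2.7×10⁻⁴ × 780 = 0.23166 m
920–1260 m: 2.5×10⁻⁴ × 340 × 0.75 = 0.06375 m
1260–2070 m: 810 × 1.8×10⁻⁴ × 0.29 = 0.042282 m
Δh = 0.03780 + 0.23166 + 0.06375 + 0.042282 = 0.375492 m ≈ 0.375 m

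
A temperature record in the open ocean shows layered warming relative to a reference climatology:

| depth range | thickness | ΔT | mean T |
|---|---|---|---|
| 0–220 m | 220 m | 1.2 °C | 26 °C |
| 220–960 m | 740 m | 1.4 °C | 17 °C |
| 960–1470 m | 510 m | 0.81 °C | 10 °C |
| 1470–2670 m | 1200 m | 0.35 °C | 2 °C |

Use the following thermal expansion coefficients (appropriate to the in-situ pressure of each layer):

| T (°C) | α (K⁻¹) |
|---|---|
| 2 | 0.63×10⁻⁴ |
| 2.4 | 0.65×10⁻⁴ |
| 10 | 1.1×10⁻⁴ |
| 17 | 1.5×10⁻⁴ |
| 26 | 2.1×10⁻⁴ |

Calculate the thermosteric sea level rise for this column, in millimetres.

Layer 1 at 26 °C → α = 2.1×10⁻⁴ K⁻¹
Layer 2 at 17 °C → α = 1.5×10⁻⁴ K⁻¹
Layer 3 at 10 °C → α = 1.1×10⁻⁴ K⁻¹
Layer 4 at 2 °C → α = 0.63×10⁻⁴ K⁻¹
0–220 m: 2.1×10⁻⁴ × 1.2 × 220 = 0.05544 m
1.5×10⁻⁴ × 740 × 1.4 = 0.15540 m
960–1470 m: 0.81 × 1.1×10⁻⁴ × 510 = 0.045441 m
1470–2670 m: 0.63×10⁻⁴ × 0.35 × 1200 = 0.02646 m
Δh = 0.05544 + 0.15540 + 0.045441 + 0.02646 = 0.282741 m

about 283 mm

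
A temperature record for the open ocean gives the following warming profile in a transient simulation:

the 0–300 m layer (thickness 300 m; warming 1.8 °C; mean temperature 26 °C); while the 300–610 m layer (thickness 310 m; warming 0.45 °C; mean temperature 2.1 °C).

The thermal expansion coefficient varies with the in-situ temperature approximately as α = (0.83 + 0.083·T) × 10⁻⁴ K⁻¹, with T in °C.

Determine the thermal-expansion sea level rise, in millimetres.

Δh ≈ 175 mm

Layer 1: α = (0.83 + 0.083×26)×10⁻⁴ = 2.988×10⁻⁴ K⁻¹
Layer 2: α = (0.83 + 0.083×2.1)×10⁻⁴ = 1.0043×10⁻⁴ K⁻¹
Layer 1: 2.988×10⁻⁴ × 1.8 × 300 = 0.161352 m
0.45 × 310 × 1.0043×10⁻⁴ = 0.014009985 m
Δh = 0.161352 + 0.014009985 = 0.175361985 m ≈ 175 mm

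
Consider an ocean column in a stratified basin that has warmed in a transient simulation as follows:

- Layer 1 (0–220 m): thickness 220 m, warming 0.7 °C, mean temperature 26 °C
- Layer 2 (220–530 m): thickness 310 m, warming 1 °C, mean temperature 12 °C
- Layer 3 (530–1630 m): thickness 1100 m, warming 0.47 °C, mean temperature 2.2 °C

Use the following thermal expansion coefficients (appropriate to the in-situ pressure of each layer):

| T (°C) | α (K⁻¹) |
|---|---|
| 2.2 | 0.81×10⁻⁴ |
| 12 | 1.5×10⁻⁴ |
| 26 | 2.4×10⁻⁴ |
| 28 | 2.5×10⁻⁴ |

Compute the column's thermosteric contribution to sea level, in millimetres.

about 130 mm

Layer 1 at 26 °C → α = 2.4×10⁻⁴ K⁻¹
Layer 2 at 12 °C → α = 1.5×10⁻⁴ K⁻¹
Layer 3 at 2.2 °C → α = 0.81×10⁻⁴ K⁻¹
0.7 × 220 × 2.4×10⁻⁴ = 0.03696 m
220–530 m: 1 × 310 × 1.5×10⁻⁴ = 0.04650 m
Layer 3: 0.81×10⁻⁴ × 0.47 × 1100 = 0.041877 m
Δh = 0.03696 + 0.04650 + 0.041877 = 0.125337 m ≈ 130 mm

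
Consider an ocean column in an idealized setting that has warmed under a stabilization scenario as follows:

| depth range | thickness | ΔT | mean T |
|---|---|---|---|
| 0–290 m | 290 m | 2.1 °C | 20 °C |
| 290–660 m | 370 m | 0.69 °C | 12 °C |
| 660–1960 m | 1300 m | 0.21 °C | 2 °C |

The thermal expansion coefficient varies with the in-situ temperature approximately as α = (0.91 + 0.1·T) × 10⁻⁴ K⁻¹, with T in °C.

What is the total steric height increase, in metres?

Δh = 0.261 m

Layer 1: α = (0.91 + 0.1×20)×10⁻⁴ = 2.91×10⁻⁴ K⁻¹
Layer 2: α = (0.91 + 0.1×12)×10⁻⁴ = 2.11×10⁻⁴ K⁻¹
Layer 3: α = (0.91 + 0.1×2)×10⁻⁴ = 1.11×10⁻⁴ K⁻¹
0–290 m: 290 × 2.1 × 2.91×10⁻⁴ = 0.177219 m
0.69 × 2.11×10⁻⁴ × 370 = 0.0538683 m
660–1960 m: 1.11×10⁻⁴ × 0.21 × 1300 = 0.030303 m
Δh = 0.177219 + 0.0538683 + 0.030303 = 0.2613903 m ≈ 0.261 m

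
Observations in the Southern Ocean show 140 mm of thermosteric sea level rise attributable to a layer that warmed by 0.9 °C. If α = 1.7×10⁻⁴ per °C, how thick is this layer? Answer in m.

H = Δh/(αΔT) = 0.14 / (1.7×10⁻⁴ × 0.9) ≈ 915.0 m

about 920 m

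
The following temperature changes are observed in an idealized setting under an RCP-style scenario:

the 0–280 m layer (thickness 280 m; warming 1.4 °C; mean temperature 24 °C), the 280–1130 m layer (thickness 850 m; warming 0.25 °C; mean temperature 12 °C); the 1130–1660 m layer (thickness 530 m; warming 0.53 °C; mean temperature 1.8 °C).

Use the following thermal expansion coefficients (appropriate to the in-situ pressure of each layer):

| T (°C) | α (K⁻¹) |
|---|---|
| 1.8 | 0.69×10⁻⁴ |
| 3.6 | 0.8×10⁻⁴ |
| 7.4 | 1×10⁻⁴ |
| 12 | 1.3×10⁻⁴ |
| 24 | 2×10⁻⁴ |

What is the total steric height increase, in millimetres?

Δh ≈ 125 mm

Layer 1 at 24 °C → α = 2×10⁻⁴ K⁻¹
Layer 2 at 12 °C → α = 1.3×10⁻⁴ K⁻¹
Layer 3 at 1.8 °C → α = 0.69×10⁻⁴ K⁻¹
Layer 1: 1.4 × 2×10⁻⁴ × 280 = 0.07840 m
Layer 2: 1.3×10⁻⁴ × 0.25 × 850 = 0.027625 m
530 × 0.69×10⁻⁴ × 0.53 = 0.0193821 m
Δh = 0.07840 + 0.027625 + 0.0193821 = 0.1254071 m ≈ 125 mm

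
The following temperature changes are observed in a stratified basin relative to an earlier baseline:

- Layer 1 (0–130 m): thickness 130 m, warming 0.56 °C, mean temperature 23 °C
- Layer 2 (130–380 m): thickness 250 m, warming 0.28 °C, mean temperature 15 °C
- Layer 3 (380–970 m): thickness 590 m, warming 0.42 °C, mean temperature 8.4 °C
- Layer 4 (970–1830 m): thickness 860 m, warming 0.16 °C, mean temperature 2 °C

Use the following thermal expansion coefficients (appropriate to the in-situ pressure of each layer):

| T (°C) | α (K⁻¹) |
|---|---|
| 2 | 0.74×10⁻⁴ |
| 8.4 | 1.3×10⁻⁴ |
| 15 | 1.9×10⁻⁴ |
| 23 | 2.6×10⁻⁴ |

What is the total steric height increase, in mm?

Δh ≈ 74.6 mm

Layer 1 at 23 °C → α = 2.6×10⁻⁴ K⁻¹
Layer 2 at 15 °C → α = 1.9×10⁻⁴ K⁻¹
Layer 3 at 8.4 °C → α = 1.3×10⁻⁴ K⁻¹
Layer 4 at 2 °C → α = 0.74×10⁻⁴ K⁻¹
Layer 1: 0.56 × 2.6×10⁻⁴ × 130 = 0.018928 m
130–380 m: 250 × 1.9×10⁻⁴ × 0.28 = 0.01330 m
380–970 m: 1.3×10⁻⁴ × 590 × 0.42 = 0.032214 m
0.74×10⁻⁴ × 860 × 0.16 = 0.0101824 m
Δh = 0.018928 + 0.01330 + 0.032214 + 0.0101824 = 0.0746244 m ≈ 74.6 mm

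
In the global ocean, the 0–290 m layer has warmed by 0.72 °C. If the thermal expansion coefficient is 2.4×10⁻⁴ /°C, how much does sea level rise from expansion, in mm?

50 mm of thermosteric rise

Δh = αΔT·H = 2.4×10⁻⁴ × 0.72 × 290 = 0.050112 m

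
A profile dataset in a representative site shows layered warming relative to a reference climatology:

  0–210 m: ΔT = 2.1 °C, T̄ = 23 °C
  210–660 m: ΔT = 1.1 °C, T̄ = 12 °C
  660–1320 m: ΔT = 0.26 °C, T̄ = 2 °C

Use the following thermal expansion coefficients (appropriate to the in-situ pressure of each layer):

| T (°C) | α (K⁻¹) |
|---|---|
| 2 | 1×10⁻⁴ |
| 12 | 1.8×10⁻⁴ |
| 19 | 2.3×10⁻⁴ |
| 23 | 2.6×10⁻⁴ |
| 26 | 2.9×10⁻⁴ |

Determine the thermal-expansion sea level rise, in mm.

Layer 1 at 23 °C → α = 2.6×10⁻⁴ K⁻¹
Layer 2 at 12 °C → α = 1.8×10⁻⁴ K⁻¹
Layer 3 at 2 °C → α = 1×10⁻⁴ K⁻¹
2.1 × 2.6×10⁻⁴ × 210 = 0.11466 m
1.1 × 1.8×10⁻⁴ × 450 = 0.08910 m
0.26 × 1×10⁻⁴ × 660 = 0.01716 m
Δh = 0.11466 + 0.08910 + 0.01716 = 0.22092 m

Δh = 220 mm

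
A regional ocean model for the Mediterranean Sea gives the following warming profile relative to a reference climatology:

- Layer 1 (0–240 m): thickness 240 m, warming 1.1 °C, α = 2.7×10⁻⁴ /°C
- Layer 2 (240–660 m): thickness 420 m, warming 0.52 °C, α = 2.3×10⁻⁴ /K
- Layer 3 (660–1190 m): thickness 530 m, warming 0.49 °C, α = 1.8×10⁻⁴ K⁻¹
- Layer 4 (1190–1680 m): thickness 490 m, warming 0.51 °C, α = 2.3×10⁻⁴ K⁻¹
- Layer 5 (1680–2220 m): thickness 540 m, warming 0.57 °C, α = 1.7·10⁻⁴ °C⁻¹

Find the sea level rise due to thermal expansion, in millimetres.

2.7×10⁻⁴ × 240 × 1.1 = 0.07128 m
Layer 2: 2.3×10⁻⁴ × 0.52 × 420 = 0.050232 m
530 × 0.49 × 1.8×10⁻⁴ = 0.046746 m
1190–1680 m: 0.51 × 2.3×10⁻⁴ × 490 = 0.057477 m
0.57 × 1.7×10⁻⁴ × 540 = 0.052326 m
Δh = 0.07128 + 0.050232 + 0.046746 + 0.057477 + 0.052326 = 0.278061 m ≈ 280 mm

Δh = 280 mm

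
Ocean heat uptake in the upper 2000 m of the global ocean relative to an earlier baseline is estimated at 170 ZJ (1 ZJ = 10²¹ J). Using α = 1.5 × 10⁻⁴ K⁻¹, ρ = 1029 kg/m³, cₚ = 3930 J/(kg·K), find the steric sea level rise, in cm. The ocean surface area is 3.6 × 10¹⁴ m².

1.8 cm of thermosteric rise

Per unit area: Q = 170×10²¹ / (3.6×10¹⁴) ≈ 4.722×10⁸ J/m²
Δh = αQ/(ρcₚ) = 1.5×10⁻⁴ × 4.722×10⁸ / (1029 × 3930) ≈ 0.017515 m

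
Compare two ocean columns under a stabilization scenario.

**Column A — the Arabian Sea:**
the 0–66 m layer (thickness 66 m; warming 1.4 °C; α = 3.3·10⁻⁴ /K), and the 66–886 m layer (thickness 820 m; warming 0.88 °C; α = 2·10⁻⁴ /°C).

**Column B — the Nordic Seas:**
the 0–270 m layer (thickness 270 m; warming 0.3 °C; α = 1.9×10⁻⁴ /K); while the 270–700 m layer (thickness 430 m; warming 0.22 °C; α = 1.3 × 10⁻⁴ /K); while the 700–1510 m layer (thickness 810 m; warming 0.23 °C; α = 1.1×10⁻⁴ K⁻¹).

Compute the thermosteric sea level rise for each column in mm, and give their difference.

A: 170 mm; B: 48 mm; difference 130 mm

A Layer 1: 1.4 × 66 × 3.3×10⁻⁴ = 0.030492 m
A 66–886 m: 820 × 2×10⁻⁴ × 0.88 = 0.14432 m
A total: 0.174812 m
B 0–270 m: 1.9×10⁻⁴ × 0.3 × 270 = 0.01539 m
B 270–700 m: 0.22 × 430 × 1.3×10⁻⁴ = 0.012298 m
B 1.1×10⁻⁴ × 810 × 0.23 = 0.020493 m
B total: 0.048181 m
Difference: 0.174812 − 0.048181 = 0.126631 m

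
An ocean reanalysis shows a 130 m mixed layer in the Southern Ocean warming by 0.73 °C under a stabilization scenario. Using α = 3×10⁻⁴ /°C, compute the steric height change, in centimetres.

Δh = 2.85 cm

Δh = αΔT·H = 3×10⁻⁴ × 0.73 × 130 = 0.02847 m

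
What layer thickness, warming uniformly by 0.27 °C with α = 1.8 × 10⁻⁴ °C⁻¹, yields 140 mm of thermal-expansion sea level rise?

2900 m

H = Δh/(αΔT) = 0.14 / (1.8×10⁻⁴ × 0.27) ≈ 2881 m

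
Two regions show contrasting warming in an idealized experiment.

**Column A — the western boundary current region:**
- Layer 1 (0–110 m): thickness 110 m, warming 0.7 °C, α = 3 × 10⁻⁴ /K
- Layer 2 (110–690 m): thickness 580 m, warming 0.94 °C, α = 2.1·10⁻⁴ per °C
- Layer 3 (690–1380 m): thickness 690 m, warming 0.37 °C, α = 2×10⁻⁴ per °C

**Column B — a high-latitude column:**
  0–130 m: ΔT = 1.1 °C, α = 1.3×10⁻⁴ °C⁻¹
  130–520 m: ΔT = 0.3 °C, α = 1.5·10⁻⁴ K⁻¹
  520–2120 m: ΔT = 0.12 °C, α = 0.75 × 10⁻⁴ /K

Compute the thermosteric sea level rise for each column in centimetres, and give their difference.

Δh_A ≈ 18.9 cm, Δh_B ≈ 5.05 cm; difference ≈ 13.8 cm

A Layer 1: 110 × 0.7 × 3×10⁻⁴ = 0.02310 m
A 110–690 m: 2.1×10⁻⁴ × 580 × 0.94 = 0.114492 m
A 2×10⁻⁴ × 690 × 0.37 = 0.05106 m
A total: 0.188652 m
B 0–130 m: 1.1 × 130 × 1.3×10⁻⁴ = 0.01859 m
B 130–520 m: 1.5×10⁻⁴ × 390 × 0.3 = 0.01755 m
B 520–2120 m: 1600 × 0.12 × 0.75×10⁻⁴ = 0.01440 m
B total: 0.05054 m
Difference: 0.188652 − 0.05054 = 0.138112 m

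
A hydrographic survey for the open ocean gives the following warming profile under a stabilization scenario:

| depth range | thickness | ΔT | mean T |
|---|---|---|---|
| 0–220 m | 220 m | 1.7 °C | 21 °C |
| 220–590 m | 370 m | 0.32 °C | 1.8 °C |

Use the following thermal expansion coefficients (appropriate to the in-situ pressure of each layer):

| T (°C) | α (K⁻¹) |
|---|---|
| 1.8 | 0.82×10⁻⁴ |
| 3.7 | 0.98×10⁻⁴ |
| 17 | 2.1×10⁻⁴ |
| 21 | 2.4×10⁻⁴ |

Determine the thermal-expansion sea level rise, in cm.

Layer 1 at 21 °C → α = 2.4×10⁻⁴ K⁻¹
Layer 2 at 1.8 °C → α = 0.82×10⁻⁴ K⁻¹
0–220 m: 2.4×10⁻⁴ × 220 × 1.7 = 0.08976 m
370 × 0.32 × 0.82×10⁻⁴ = 0.0097088 m
Δh = 0.08976 + 0.0097088 = 0.0994688 m

9.95 cm of thermosteric rise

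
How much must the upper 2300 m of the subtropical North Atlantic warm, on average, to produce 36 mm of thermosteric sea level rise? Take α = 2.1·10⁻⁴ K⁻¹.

ΔT = Δh/(αH) = 0.036 / (2.1×10⁻⁴ × 2300) ≈ 0.07453 K

0.0745 K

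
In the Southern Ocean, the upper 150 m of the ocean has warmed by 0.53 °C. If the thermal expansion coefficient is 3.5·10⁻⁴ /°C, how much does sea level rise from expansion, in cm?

2.78 cm

Δh = αΔT·H = 3.5×10⁻⁴ × 0.53 × 150 = 0.027825 m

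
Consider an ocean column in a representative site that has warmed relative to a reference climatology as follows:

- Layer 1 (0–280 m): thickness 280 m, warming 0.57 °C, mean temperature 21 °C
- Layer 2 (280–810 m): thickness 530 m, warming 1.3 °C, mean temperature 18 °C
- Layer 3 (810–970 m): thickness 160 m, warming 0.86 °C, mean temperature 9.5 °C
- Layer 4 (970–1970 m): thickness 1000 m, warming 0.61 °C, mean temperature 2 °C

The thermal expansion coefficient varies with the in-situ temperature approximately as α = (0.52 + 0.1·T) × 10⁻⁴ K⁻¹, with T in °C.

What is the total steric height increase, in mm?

Layer 1: α = (0.52 + 0.1×21)×10⁻⁴ = 2.62×10⁻⁴ K⁻¹
Layer 2: α = (0.52 + 0.1×18)×10⁻⁴ = 2.32×10⁻⁴ K⁻¹
Layer 3: α = (0.52 + 0.1×9.5)×10⁻⁴ = 1.47×10⁻⁴ K⁻¹
Layer 4: α = (0.52 + 0.1×2)×10⁻⁴ = 0.72×10⁻⁴ K⁻¹
280 × 2.62×10⁻⁴ × 0.57 = 0.0418152 m
280–810 m: 2.32×10⁻⁴ × 1.3 × 530 = 0.159848 m
Layer 3: 1.47×10⁻⁴ × 0.86 × 160 = 0.0202272 m
1000 × 0.61 × 0.72×10⁻⁴ = 0.04392 m
Δh = 0.0418152 + 0.159848 + 0.0202272 + 0.04392 = 0.2658104 m

about 266 mm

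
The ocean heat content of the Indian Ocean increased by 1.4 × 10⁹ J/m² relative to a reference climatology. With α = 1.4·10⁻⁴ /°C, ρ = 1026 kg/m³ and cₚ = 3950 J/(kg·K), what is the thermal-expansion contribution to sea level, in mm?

Δh = αQ/(ρcₚ) = 1.4×10⁻⁴ × 1.4×10⁹ / (1026 × 3950) ≈ 0.048363 m

Δh ≈ 48.4 mm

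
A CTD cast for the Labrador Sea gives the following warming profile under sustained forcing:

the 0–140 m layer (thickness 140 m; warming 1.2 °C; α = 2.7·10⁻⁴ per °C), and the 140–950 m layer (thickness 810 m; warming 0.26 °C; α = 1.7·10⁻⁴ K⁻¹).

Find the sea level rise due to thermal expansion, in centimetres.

1.2 × 2.7×10⁻⁴ × 140 = 0.04536 m
Layer 2: 810 × 1.7×10⁻⁴ × 0.26 = 0.035802 m
Δh = 0.04536 + 0.035802 = 0.081162 m ≈ 8.12 cm

about 8.12 cm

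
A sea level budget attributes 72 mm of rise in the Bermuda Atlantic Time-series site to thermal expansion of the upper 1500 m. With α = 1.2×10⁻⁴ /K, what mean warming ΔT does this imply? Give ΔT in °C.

ΔT ≈ 0.40 °C

ΔT = Δh/(αH) = 0.072 / (1.2×10⁻⁴ × 1500) = 0.4000 °C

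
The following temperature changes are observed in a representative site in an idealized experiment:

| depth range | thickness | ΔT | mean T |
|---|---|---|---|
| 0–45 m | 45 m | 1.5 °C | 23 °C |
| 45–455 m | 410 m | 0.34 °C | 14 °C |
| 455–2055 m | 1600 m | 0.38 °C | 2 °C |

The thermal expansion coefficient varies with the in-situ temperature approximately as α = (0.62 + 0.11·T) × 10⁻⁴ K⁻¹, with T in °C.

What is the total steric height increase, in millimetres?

Layer 1: α = (0.62 + 0.11×23)×10⁻⁴ = 3.15×10⁻⁴ K⁻¹
Layer 2: α = (0.62 + 0.11×14)×10⁻⁴ = 2.16×10⁻⁴ K⁻¹
Layer 3: α = (0.62 + 0.11×2)×10⁻⁴ = 0.84×10⁻⁴ K⁻¹
3.15×10⁻⁴ × 1.5 × 45 = 0.0212625 m
45–455 m: 410 × 0.34 × 2.16×10⁻⁴ = 0.0301104 m
Layer 3: 1600 × 0.84×10⁻⁴ × 0.38 = 0.051072 m
Δh = 0.0212625 + 0.0301104 + 0.051072 = 0.1024449 m

102 mm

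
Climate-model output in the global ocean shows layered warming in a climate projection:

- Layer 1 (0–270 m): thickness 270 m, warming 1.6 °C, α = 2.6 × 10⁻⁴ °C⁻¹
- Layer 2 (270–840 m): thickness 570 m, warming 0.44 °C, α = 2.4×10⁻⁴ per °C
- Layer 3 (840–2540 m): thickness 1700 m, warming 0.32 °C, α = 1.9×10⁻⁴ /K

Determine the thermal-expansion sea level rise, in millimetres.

276 mm of thermosteric rise

Layer 1: 1.6 × 270 × 2.6×10⁻⁴ = 0.11232 m
570 × 0.44 × 2.4×10⁻⁴ = 0.060192 m
840–2540 m: 1.9×10⁻⁴ × 0.32 × 1700 = 0.10336 m
Δh = 0.11232 + 0.060192 + 0.10336 = 0.275872 m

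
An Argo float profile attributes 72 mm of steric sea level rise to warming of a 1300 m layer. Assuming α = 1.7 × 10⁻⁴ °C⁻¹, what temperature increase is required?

ΔT = Δh/(αH) = 0.072 / (1.7×10⁻⁴ × 1300) ≈ 0.3258 °C

about 0.326 °C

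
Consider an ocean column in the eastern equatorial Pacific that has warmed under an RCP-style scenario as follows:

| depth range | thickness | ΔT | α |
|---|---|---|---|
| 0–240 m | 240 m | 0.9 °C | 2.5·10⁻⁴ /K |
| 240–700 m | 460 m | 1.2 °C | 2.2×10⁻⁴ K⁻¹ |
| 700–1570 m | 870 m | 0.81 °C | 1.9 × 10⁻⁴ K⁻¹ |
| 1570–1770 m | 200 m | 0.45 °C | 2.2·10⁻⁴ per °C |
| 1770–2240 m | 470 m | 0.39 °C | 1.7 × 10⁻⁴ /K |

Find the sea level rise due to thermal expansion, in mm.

Δh = 360 mm

0–240 m: 2.5×10⁻⁴ × 0.9 × 240 = 0.05400 m
240–700 m: 460 × 1.2 × 2.2×10⁻⁴ = 0.12144 m
Layer 3: 1.9×10⁻⁴ × 870 × 0.81 = 0.133893 m
1570–1770 m: 200 × 0.45 × 2.2×10⁻⁴ = 0.01980 m
Layer 5: 470 × 1.7×10⁻⁴ × 0.39 = 0.031161 m
Δh = 0.05400 + 0.12144 + 0.133893 + 0.01980 + 0.031161 = 0.360294 m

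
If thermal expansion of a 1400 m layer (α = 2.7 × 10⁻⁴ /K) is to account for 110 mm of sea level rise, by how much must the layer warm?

0.291 °C

ΔT = Δh/(αH) = 0.11 / (2.7×10⁻⁴ × 1400) ≈ 0.2910 °C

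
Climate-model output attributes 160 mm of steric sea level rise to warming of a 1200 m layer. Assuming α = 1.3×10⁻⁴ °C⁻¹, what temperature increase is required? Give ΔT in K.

ΔT = Δh/(αH) = 0.16 / (1.3×10⁻⁴ × 1200) ≈ 1.026 K

ΔT ≈ 1.03 K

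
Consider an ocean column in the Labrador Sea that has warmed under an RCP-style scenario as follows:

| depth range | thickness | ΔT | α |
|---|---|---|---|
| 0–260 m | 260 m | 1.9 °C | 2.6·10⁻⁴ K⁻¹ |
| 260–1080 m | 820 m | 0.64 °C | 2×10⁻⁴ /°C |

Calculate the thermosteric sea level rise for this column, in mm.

0–260 m: 260 × 1.9 × 2.6×10⁻⁴ = 0.12844 m
260–1080 m: 820 × 2×10⁻⁴ × 0.64 = 0.10496 m
Δh = 0.12844 + 0.10496 = 0.23340 m

233 mm of thermosteric rise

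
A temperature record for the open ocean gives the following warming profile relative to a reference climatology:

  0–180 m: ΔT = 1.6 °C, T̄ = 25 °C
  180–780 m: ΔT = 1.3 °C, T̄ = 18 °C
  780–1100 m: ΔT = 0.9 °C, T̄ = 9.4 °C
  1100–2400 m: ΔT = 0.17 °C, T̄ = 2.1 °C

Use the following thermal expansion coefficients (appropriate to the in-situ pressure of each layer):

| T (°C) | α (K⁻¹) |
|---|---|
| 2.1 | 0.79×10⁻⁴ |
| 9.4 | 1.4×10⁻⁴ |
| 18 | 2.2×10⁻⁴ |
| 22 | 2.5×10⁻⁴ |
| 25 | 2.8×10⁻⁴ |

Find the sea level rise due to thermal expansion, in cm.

Layer 1 at 25 °C → α = 2.8×10⁻⁴ K⁻¹
Layer 2 at 18 °C → α = 2.2×10⁻⁴ K⁻¹
Layer 3 at 9.4 °C → α = 1.4×10⁻⁴ K⁻¹
Layer 4 at 2.1 °C → α = 0.79×10⁻⁴ K⁻¹
Layer 1: 2.8×10⁻⁴ × 1.6 × 180 = 0.08064 m
180–780 m: 1.3 × 600 × 2.2×10⁻⁴ = 0.17160 m
320 × 1.4×10⁻⁴ × 0.9 = 0.04032 m
1100–2400 m: 0.17 × 0.79×10⁻⁴ × 1300 = 0.017459 m
Δh = 0.08064 + 0.17160 + 0.04032 + 0.017459 = 0.310019 m ≈ 31.0 cm

31.0 cm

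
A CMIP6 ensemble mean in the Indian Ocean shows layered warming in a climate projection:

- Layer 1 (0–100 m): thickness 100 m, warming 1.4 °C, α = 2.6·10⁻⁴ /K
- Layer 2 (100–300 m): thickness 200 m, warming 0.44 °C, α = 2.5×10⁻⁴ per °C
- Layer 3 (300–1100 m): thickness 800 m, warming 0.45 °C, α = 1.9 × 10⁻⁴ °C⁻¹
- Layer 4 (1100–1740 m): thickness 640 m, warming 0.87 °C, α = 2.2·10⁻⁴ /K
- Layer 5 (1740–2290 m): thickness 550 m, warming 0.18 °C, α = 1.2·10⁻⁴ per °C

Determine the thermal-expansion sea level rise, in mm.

Δh ≈ 261 mm

2.6×10⁻⁴ × 100 × 1.4 = 0.03640 m
2.5×10⁻⁴ × 0.44 × 200 = 0.02200 m
300–1100 m: 0.45 × 1.9×10⁻⁴ × 800 = 0.06840 m
Layer 4: 640 × 0.87 × 2.2×10⁻⁴ = 0.122496 m
1740–2290 m: 550 × 0.18 × 1.2×10⁻⁴ = 0.01188 m
Δh = 0.03640 + 0.02200 + 0.06840 + 0.122496 + 0.01188 = 0.261176 m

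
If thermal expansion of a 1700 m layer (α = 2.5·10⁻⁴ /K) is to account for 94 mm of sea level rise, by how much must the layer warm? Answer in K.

ΔT = Δh/(αH) = 0.094 / (2.5×10⁻⁴ × 1700) ≈ 0.2212 K

ΔT ≈ 0.221 K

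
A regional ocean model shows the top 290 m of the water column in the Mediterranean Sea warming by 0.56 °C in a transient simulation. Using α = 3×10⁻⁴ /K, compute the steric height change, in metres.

Δh = 0.0487 m

Δh = αΔT·H = 3×10⁻⁴ × 0.56 × 290 = 0.04872 m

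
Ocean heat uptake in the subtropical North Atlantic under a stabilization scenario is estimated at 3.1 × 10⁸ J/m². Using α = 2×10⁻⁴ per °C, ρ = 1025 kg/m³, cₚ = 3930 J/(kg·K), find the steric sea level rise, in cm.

Δh ≈ 1.5 cm

Δh = αQ/(ρcₚ) = 2×10⁻⁴ × 3.1×10⁸ / (1025 × 3930) ≈ 0.015391 m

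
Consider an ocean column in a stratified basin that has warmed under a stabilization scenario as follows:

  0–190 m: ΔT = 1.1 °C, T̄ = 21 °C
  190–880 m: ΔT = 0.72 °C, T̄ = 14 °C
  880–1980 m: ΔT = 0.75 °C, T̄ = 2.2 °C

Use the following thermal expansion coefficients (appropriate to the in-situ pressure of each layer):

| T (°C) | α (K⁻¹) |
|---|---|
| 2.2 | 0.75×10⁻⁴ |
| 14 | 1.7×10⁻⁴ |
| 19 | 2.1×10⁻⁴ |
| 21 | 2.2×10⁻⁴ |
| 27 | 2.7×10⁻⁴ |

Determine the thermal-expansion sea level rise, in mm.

192 mm of thermosteric rise

Layer 1 at 21 °C → α = 2.2×10⁻⁴ K⁻¹
Layer 2 at 14 °C → α = 1.7×10⁻⁴ K⁻¹
Layer 3 at 2.2 °C → α = 0.75×10⁻⁴ K⁻¹
190 × 1.1 × 2.2×10⁻⁴ = 0.04598 m
190–880 m: 1.7×10⁻⁴ × 690 × 0.72 = 0.084456 m
880–1980 m: 0.75 × 0.75×10⁻⁴ × 1100 = 0.061875 m
Δh = 0.04598 + 0.084456 + 0.061875 = 0.192311 m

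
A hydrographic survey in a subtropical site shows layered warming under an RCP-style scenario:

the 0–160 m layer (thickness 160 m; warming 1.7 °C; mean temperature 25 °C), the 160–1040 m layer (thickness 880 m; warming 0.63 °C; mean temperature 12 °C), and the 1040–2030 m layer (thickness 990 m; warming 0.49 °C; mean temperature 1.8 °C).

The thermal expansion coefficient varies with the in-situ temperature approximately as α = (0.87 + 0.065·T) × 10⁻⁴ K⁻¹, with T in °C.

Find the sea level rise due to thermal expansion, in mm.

210 mm

Layer 1: α = (0.87 + 0.065×25)×10⁻⁴ = 2.495×10⁻⁴ K⁻¹
Layer 2: α = (0.87 + 0.065×12)×10⁻⁴ = 1.65×10⁻⁴ K⁻¹
Layer 3: α = (0.87 + 0.065×1.8)×10⁻⁴ = 0.987×10⁻⁴ K⁻¹
0–160 m: 160 × 1.7 × 2.495×10⁻⁴ = 0.067864 m
1.65×10⁻⁴ × 880 × 0.63 = 0.091476 m
0.49 × 990 × 0.987×10⁻⁴ = 0.04787937 m
Δh = 0.067864 + 0.091476 + 0.04787937 = 0.20721937 m ≈ 210 mm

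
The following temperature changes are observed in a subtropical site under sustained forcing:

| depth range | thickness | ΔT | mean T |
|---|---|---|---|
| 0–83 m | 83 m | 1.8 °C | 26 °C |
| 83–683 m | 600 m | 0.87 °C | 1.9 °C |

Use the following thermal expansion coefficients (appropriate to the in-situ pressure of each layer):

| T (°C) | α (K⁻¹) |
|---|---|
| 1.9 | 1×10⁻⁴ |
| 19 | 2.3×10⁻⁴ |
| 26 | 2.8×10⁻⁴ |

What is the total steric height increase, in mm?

94 mm

Layer 1 at 26 °C → α = 2.8×10⁻⁴ K⁻¹
Layer 2 at 1.9 °C → α = 1×10⁻⁴ K⁻¹
Layer 1: 2.8×10⁻⁴ × 1.8 × 83 = 0.041832 m
600 × 0.87 × 1×10⁻⁴ = 0.05220 m
Δh = 0.041832 + 0.05220 = 0.094032 m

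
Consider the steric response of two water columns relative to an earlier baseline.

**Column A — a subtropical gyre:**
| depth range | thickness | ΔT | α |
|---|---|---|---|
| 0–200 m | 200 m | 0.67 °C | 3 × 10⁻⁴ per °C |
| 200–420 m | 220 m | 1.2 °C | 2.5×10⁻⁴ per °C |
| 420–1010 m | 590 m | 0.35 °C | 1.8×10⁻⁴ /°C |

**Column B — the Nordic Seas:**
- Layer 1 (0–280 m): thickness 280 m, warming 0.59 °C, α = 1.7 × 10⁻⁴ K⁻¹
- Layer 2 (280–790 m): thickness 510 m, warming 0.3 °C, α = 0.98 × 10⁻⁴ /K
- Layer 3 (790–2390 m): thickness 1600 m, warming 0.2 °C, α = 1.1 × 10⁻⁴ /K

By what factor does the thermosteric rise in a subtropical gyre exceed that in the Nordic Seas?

≈ 1.8×

A Layer 1: 200 × 3×10⁻⁴ × 0.67 = 0.04020 m
A 200–420 m: 220 × 1.2 × 2.5×10⁻⁴ = 0.06600 m
A Layer 3: 1.8×10⁻⁴ × 0.35 × 590 = 0.03717 m
A total: 0.14337 m
B 280 × 1.7×10⁻⁴ × 0.59 = 0.028084 m
B 0.3 × 510 × 0.98×10⁻⁴ = 0.014994 m
B 0.2 × 1.1×10⁻⁴ × 1600 = 0.03520 m
B total: 0.078278 m
Ratio: 0.14337 / 0.078278 ≈ 1.832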